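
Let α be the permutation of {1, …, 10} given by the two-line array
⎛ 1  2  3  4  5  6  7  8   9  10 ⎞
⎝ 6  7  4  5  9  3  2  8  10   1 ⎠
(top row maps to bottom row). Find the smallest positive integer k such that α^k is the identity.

14

Decomposing into disjoint cycles gives cycle lengths 7, 2, 1.
The order of α is the least common multiple of its cycle lengths: lcm(7, 2) = 14.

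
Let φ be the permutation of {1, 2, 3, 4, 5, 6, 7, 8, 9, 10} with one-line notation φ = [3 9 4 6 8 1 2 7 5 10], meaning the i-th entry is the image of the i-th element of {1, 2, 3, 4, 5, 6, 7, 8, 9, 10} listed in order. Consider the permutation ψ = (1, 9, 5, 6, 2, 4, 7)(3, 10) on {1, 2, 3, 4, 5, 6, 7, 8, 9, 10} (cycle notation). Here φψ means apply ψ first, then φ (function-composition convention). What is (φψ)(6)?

(φψ)(6) = φ(ψ(6)). ψ(6) = 2, then φ(2) = 9. So (φψ)(6) = 9.

9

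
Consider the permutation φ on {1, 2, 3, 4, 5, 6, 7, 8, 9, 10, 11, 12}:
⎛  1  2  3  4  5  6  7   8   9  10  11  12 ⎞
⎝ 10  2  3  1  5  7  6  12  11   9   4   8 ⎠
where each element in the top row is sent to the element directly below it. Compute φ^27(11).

1

Tracing 11 → 4 → … returns to 11 after 5 steps, so 11 lies in a 5-cycle (1, 10, 9, 11, 4).
Powers repeat with period 5 on this cycle, and 27 mod 5 = 2, so φ^27(11) = φ^2(11).
Stepping 2 places around the cycle: 11 → 4 → 1.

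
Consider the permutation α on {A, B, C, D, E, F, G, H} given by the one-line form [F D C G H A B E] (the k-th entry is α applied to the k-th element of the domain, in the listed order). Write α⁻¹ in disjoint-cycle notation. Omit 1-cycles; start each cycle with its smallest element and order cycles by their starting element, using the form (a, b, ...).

(A, F)(B, G, D)(E, H)

First write α in disjoint cycles: (A, F)(B, D, G)(E, H).
Reversing each cycle (and rotating so the smallest element leads) gives α⁻¹ = (A, F)(B, G, D)(E, H).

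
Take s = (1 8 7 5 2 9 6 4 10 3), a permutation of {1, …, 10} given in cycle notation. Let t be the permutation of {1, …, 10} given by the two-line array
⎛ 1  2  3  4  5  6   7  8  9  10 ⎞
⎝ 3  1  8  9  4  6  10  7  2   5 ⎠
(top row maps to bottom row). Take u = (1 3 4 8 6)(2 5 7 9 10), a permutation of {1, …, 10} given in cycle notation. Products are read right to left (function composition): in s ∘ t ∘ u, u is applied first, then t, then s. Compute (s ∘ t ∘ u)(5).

Chase 5: u(5) = 7; t(7) = 10; s(10) = 3. Hence (s ∘ t ∘ u)(5) = 3.

3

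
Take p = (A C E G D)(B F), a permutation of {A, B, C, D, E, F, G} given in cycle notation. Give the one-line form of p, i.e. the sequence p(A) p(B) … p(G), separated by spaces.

C F E A G B D

Image by image: A→C, B→F, C→E, D→A, E→G, F→B, G→D.
Listing these in domain order gives C F E A G B D.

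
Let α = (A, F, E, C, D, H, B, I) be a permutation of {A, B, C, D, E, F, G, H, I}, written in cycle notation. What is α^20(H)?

F

H lies in the 8-cycle (A, F, E, C, D, H, B, I).
Since the cycle has length 8, α^20 acts on it the same as α^4 (20 mod 8 = 4).
Stepping 4 places around the cycle: H → B → I → A → F.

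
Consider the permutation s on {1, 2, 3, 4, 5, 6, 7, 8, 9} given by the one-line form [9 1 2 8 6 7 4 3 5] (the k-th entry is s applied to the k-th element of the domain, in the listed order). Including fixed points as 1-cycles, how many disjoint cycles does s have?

The cycle decomposition is (1 9 5 6 7 4 8 3 2), which has 1 cycle (counting 1-cycles).

1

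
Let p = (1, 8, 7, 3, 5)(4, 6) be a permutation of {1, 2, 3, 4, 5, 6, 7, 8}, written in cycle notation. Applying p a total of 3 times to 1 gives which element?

1 lies in the 5-cycle (1, 8, 7, 3, 5).
Advancing 3 steps from 1: 1 → 8 → 7 → 3.

3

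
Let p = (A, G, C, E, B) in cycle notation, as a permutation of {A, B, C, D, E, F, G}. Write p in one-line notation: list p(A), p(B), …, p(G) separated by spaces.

Reading each image from the cycles: A↦G, B↦A, C↦E, D↦D, E↦B, F↦F, G↦C.
So the one-line form is G A E D B F C.

G A E D B F C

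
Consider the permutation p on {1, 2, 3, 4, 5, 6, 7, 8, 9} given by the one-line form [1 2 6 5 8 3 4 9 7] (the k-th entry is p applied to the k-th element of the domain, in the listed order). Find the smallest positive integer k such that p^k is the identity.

Decomposing into disjoint cycles gives cycle lengths 5, 2, 1, 1.
The order is lcm(5, 2) = 10.

10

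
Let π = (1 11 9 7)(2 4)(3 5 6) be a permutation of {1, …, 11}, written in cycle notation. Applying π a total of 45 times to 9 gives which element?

7

9 lies in the 4-cycle (1 11 9 7).
On a 4-cycle, π^4 is the identity, so π^45 = π^1 there (45 ≡ 1 mod 4).
Advancing 1 step from 9: 9 → 7.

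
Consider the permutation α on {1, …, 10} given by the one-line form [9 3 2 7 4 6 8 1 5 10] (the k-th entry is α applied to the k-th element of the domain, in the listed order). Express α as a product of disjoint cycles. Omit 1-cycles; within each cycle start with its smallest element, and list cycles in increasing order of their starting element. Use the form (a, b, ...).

(1, 9, 5, 4, 7, 8)(2, 3)

Iterating α from 1 gives 1 → 9 → 5 → 4 → 7 → 8 → 1; that is the 6-cycle (1, 9, 5, 4, 7, 8).
Repeating from the next unused element and collecting all non-trivial cycles gives (1, 9, 5, 4, 7, 8)(2, 3).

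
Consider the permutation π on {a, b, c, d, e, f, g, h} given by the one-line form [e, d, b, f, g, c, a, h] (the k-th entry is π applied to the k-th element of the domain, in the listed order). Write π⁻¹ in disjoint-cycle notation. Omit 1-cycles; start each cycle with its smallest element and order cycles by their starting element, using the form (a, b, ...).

(a, g, e)(b, c, f, d)

The cycle decomposition of π is (a, e, g)(b, d, f, c).
The inverse reverses every cycle; in canonical form, π⁻¹ = (a, g, e)(b, c, f, d).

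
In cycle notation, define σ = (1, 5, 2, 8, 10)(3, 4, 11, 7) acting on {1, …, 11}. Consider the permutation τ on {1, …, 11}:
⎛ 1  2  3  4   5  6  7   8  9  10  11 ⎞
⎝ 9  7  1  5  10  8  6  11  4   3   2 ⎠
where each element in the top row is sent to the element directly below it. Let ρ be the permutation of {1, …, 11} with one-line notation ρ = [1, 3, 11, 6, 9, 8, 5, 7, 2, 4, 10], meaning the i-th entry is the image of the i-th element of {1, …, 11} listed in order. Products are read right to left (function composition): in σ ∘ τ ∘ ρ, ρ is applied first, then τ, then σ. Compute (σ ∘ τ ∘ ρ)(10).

(σ ∘ τ ∘ ρ)(10) = σ(τ(ρ(10))). ρ(10) = 4, then τ(4) = 5, then σ(5) = 2, so the result is 2.

2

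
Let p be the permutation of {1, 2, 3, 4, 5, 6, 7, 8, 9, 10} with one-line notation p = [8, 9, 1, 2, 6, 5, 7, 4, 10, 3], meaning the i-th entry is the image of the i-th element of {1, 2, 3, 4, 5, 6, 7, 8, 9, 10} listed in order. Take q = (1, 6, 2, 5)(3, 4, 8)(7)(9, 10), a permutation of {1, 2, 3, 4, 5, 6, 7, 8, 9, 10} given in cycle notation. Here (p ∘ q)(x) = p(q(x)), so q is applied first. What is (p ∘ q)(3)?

q(3) = 4, then p(4) = 2; composing gives (p ∘ q)(3) = 2.

2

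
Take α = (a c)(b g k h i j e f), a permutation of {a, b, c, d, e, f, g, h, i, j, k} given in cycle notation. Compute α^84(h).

f

h lies in the 8-cycle (b g k h i j e f).
Since the cycle has length 8, α^84 acts on it the same as α^4 (84 mod 8 = 4).
Advancing 4 steps from h: h → i → j → e → f.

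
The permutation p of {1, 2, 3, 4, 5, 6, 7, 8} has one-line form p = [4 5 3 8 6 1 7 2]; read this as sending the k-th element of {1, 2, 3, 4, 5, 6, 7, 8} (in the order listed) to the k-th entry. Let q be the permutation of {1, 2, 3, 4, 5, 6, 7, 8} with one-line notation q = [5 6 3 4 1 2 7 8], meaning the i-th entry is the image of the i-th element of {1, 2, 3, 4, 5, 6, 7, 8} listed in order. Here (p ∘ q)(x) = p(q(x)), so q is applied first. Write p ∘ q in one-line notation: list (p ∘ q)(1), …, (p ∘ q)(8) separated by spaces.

6 1 3 8 4 5 7 2

(p ∘ q)(x) = p(q(x)). Computing each image: p(q(1)) = p(5) = 6, p(q(2)) = p(6) = 1, p(q(3)) = p(3) = 3, p(q(4)) = p(4) = 8, p(q(5)) = p(1) = 4, p(q(6)) = p(2) = 5, p(q(7)) = p(7) = 7, p(q(8)) = p(8) = 2.
Hence p ∘ q = [6 1 3 8 4 5 7 2].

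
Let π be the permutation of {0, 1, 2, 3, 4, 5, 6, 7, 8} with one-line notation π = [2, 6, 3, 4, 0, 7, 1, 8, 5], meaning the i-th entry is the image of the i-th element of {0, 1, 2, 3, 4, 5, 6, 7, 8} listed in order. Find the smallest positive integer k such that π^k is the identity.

The disjoint-cycle form of π has cycle lengths 4, 3, 2.
Since disjoint cycles commute, ord(π) = lcm(4, 3, 2) = 12.

12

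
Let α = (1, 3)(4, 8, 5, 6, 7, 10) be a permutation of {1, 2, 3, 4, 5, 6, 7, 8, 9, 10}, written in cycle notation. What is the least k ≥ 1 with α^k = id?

6

The disjoint cycles have lengths 6, 2, 1, 1.
Since disjoint cycles commute, ord(α) = lcm(6, 2) = 6.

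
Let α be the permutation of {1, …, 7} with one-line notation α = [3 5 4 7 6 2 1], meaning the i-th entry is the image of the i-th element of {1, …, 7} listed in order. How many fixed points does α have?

0

No element satisfies α(x) = x, so there are 0 fixed points.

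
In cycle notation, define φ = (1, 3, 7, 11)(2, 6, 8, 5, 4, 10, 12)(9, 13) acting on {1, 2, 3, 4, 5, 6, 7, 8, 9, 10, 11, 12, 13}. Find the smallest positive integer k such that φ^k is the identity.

The cycle type of φ is (7, 4, 2).
The order is lcm(7, 4, 2) = 28.

28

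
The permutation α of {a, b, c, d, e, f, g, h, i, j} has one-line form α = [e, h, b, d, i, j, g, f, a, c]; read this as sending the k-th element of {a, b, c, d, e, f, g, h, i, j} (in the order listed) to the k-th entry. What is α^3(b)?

Tracing b → h → … returns to b after 5 steps, so b lies in a 5-cycle (b, h, f, j, c).
Stepping 3 places around the cycle: b → h → f → j.

j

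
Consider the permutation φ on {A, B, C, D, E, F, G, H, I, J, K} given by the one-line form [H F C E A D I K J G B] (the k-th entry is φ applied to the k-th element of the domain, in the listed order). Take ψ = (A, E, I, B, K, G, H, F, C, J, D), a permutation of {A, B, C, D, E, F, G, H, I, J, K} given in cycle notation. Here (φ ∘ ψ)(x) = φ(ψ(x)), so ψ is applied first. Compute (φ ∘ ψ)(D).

(φ ∘ ψ)(D) = φ(ψ(D)). ψ(D) = A, then φ(A) = H. So (φ ∘ ψ)(D) = H.

H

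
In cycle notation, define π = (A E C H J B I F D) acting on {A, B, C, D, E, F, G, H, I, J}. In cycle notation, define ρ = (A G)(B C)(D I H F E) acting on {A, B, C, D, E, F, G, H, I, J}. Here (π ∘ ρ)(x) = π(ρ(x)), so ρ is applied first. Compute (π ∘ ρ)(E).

ρ(E) = D, then π(D) = A; composing gives (π ∘ ρ)(E) = A.

A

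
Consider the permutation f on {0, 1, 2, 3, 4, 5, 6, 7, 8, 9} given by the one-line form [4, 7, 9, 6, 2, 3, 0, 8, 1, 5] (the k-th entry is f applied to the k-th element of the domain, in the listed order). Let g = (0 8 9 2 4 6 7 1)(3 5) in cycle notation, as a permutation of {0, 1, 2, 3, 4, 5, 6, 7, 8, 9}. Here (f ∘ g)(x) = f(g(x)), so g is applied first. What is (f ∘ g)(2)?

2

First apply g: g(2) = 4, then f(4) = 2. Thus (f ∘ g)(2) = 2.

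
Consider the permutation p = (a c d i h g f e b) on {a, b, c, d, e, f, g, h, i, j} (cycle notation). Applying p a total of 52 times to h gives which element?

h lies in the 9-cycle (a c d i h g f e b).
Powers repeat with period 9 on this cycle, and 52 mod 9 = 7, so p^52(h) = p^7(h).
Advancing 7 steps from h: h → g → f → e → b → a → c → d.

d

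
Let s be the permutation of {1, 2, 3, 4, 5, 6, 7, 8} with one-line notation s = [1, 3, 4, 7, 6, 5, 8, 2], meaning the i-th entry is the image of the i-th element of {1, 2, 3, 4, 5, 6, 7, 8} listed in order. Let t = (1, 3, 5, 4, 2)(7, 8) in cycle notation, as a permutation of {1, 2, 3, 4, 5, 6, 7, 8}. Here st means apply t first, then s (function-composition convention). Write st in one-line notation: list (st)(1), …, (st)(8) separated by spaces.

For each element, apply t then s: 1 → 3 → 4; 2 → 1 → 1; 3 → 5 → 6; 4 → 2 → 3; 5 → 4 → 7; 6 → 6 → 5; 7 → 8 → 2; 8 → 7 → 8.
Collecting the images, st = [4 1 6 3 7 5 2 8].

4 1 6 3 7 5 2 8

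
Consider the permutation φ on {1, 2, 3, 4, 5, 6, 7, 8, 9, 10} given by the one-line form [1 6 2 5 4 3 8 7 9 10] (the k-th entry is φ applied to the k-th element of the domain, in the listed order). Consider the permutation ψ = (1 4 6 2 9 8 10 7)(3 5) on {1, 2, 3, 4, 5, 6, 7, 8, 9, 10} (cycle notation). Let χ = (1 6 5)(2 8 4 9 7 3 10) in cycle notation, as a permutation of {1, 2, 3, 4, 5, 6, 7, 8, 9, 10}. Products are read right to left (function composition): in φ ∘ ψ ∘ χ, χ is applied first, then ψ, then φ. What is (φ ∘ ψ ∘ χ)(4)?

7

Chase 4: χ(4) = 9; ψ(9) = 8; φ(8) = 7. Hence (φ ∘ ψ ∘ χ)(4) = 7.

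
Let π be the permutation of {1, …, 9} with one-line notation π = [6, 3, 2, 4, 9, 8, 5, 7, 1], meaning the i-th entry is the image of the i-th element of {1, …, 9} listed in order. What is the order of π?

6

The disjoint-cycle form of π has cycle lengths 6, 2, 1.
Since disjoint cycles commute, ord(π) = lcm(6, 2) = 6.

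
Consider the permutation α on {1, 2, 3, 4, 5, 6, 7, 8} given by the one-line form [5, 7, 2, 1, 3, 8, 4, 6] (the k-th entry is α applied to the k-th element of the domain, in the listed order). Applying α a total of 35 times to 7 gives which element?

Tracing 7 → 4 → … returns to 7 after 6 steps, so 7 lies in a 6-cycle (1, 5, 3, 2, 7, 4).
Since the cycle has length 6, α^35 acts on it the same as α^5 (35 mod 6 = 5).
Stepping 5 places around the cycle: 7 → 4 → 1 → 5 → 3 → 2.

2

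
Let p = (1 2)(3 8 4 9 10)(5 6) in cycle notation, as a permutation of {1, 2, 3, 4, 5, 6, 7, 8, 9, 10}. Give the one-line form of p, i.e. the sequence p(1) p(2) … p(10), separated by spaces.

Each element maps to the next entry in its cycle (wrapping to the front): 1→2, 2→1, 3→8, 4→9, 5→6, 6→5, 7→7, 8→4, 9→10, 10→3.
So the one-line form is 2 1 8 9 6 5 7 4 10 3.

2 1 8 9 6 5 7 4 10 3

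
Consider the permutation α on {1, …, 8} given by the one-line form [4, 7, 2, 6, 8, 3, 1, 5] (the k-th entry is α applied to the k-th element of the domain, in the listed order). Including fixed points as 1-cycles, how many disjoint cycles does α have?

The cycle decomposition is (1, 4, 6, 3, 2, 7)(5, 8), which has 2 cycles (counting 1-cycles).

2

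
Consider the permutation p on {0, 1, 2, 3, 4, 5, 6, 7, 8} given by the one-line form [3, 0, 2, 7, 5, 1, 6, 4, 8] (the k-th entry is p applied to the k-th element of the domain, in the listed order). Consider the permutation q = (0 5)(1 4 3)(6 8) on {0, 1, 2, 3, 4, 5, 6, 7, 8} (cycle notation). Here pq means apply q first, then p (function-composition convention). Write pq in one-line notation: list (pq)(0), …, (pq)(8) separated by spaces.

For each element, apply q then p: 0 → 5 → 1; 1 → 4 → 5; 2 → 2 → 2; 3 → 1 → 0; 4 → 3 → 7; 5 → 0 → 3; 6 → 8 → 8; 7 → 7 → 4; 8 → 6 → 6.
So pq in one-line form is 1 5 2 0 7 3 8 4 6.

1 5 2 0 7 3 8 4 6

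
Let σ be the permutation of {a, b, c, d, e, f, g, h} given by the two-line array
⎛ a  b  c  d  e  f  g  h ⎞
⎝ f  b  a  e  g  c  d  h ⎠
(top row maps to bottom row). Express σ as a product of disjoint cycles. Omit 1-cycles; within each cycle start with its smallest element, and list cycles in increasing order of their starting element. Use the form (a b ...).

Iterating σ from a gives a → f → c → a; that is the 3-cycle (a f c).
Repeating from the next unused element and collecting all non-trivial cycles gives (a f c)(d e g).

(a f c)(d e g)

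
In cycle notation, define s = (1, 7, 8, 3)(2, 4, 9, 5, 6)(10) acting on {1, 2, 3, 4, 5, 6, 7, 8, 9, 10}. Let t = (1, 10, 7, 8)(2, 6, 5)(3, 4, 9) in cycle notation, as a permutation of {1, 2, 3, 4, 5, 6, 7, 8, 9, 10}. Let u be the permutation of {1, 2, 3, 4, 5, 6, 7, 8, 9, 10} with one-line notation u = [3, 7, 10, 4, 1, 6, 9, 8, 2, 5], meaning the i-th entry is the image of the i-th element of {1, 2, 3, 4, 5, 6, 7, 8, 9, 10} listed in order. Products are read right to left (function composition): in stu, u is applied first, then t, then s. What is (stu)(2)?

Apply the permutations in order: u(2) = 7, then t(7) = 8, then s(8) = 3. So (stu)(2) = 3.

3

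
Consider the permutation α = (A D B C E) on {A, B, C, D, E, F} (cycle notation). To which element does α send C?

In the cycle (A D B C E), C is followed by E, so α(C) = E.

E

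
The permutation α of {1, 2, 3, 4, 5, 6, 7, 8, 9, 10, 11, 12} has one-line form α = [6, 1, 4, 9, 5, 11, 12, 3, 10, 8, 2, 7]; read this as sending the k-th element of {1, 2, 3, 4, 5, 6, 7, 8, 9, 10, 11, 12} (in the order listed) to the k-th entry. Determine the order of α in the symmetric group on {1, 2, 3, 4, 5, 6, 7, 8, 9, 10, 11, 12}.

The disjoint-cycle form of α has cycle lengths 5, 4, 2, 1.
Since disjoint cycles commute, ord(α) = lcm(5, 4, 2) = 20.

20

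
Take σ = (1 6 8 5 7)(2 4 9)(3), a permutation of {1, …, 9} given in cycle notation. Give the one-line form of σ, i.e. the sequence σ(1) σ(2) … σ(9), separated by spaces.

Each element maps to the next entry in its cycle (wrapping to the front): 1↦6, 2↦4, 3↦3, 4↦9, 5↦7, 6↦8, 7↦1, 8↦5, 9↦2.
Listing these in domain order gives 6 4 3 9 7 8 1 5 2.

6 4 3 9 7 8 1 5 2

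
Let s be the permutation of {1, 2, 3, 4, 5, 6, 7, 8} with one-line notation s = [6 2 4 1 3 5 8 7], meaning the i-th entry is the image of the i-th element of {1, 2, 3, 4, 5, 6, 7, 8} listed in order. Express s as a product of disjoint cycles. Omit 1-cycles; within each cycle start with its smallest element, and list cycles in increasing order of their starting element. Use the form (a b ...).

Start at 1 and follow images: 1 → 6 → 5 → 3 → 4 → 1, giving the cycle (1 6 5 3 4).
Continuing from each remaining unvisited element yields (1 6 5 3 4)(7 8).

(1 6 5 3 4)(7 8)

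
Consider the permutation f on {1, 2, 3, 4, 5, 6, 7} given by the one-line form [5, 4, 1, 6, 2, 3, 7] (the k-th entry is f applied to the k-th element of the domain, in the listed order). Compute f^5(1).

Tracing 1 → 5 → … returns to 1 after 6 steps, so 1 lies in a 6-cycle (1, 5, 2, 4, 6, 3).
Advancing 5 steps from 1: 1 → 5 → 2 → 4 → 6 → 3.

3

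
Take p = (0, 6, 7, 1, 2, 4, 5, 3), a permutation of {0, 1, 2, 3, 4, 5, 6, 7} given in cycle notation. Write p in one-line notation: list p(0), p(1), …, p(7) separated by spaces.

Image by image: 0→6, 1→2, 2→4, 3→0, 4→5, 5→3, 6→7, 7→1.
Listing these in domain order gives 6 2 4 0 5 3 7 1.

6 2 4 0 5 3 7 1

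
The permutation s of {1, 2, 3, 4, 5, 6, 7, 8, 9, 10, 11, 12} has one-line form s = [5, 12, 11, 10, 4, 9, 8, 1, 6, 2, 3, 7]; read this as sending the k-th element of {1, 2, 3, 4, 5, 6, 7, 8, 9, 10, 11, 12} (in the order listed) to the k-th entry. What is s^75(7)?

Tracing 7 → 8 → … returns to 7 after 8 steps, so 7 lies in an 8-cycle (1, 5, 4, 10, 2, 12, 7, 8).
On an 8-cycle, s^8 is the identity, so s^75 = s^3 there (75 ≡ 3 mod 8).
Advancing 3 steps from 7: 7 → 8 → 1 → 5.

5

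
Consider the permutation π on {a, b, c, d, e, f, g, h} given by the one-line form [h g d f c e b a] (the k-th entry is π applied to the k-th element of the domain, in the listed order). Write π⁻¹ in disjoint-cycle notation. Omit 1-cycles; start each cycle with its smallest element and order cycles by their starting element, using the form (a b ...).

The cycle decomposition of π is (a h)(b g)(c d f e).
The inverse reverses every cycle; in canonical form, π⁻¹ = (a h)(b g)(c e f d).

(a h)(b g)(c e f d)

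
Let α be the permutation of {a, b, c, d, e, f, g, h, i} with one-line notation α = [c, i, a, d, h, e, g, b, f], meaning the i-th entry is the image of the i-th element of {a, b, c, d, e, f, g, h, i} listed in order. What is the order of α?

The disjoint-cycle form of α has cycle lengths 5, 2, 1, 1.
The order is lcm(5, 2) = 10.

10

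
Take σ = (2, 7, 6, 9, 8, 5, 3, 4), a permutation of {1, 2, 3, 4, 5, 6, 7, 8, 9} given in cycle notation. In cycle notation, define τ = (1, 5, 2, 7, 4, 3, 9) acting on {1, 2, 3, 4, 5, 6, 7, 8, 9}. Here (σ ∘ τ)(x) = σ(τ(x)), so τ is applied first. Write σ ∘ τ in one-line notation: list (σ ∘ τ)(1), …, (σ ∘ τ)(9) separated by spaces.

3 6 8 4 7 9 2 5 1

(σ ∘ τ)(x) = σ(τ(x)). Computing each image: σ(τ(1)) = σ(5) = 3, σ(τ(2)) = σ(7) = 6, σ(τ(3)) = σ(9) = 8, σ(τ(4)) = σ(3) = 4, σ(τ(5)) = σ(2) = 7, σ(τ(6)) = σ(6) = 9, σ(τ(7)) = σ(4) = 2, σ(τ(8)) = σ(8) = 5, σ(τ(9)) = σ(1) = 1.
Hence σ ∘ τ = [3 6 8 4 7 9 2 5 1].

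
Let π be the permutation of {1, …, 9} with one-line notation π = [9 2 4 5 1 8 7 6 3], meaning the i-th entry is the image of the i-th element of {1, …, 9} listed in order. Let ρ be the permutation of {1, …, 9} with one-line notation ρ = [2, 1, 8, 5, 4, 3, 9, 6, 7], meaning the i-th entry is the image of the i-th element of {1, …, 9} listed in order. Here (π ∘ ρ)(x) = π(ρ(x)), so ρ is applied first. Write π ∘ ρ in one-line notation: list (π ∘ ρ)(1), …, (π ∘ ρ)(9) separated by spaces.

For each element, apply ρ then π: 1 → 2 → 2; 2 → 1 → 9; 3 → 8 → 6; 4 → 5 → 1; 5 → 4 → 5; 6 → 3 → 4; 7 → 9 → 3; 8 → 6 → 8; 9 → 7 → 7.
Collecting the images, π ∘ ρ = [2 9 6 1 5 4 3 8 7].

2 9 6 1 5 4 3 8 7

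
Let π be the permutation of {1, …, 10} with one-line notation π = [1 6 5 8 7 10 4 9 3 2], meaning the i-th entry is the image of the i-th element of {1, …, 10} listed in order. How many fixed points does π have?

The fixed points (elements with π(x) = x) are {1}, so there is 1.

1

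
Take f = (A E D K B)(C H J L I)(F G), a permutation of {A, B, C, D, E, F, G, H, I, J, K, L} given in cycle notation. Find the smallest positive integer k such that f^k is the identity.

The cycle type of f is (5, 5, 2).
Since disjoint cycles commute, ord(f) = lcm(5, 5, 2) = 10.

10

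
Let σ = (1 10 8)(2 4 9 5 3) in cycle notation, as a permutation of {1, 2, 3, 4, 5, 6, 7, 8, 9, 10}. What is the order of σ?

15

The disjoint cycles have lengths 5, 3, 1, 1.
Since disjoint cycles commute, ord(σ) = lcm(5, 3) = 15.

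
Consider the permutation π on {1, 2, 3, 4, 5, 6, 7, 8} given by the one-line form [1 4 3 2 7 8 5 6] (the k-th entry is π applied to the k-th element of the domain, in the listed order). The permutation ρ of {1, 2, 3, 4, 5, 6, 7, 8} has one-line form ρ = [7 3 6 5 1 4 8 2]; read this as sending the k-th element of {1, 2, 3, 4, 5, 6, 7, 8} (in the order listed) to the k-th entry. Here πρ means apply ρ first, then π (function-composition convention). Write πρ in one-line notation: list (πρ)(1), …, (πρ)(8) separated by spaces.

5 3 8 7 1 2 6 4

For each element, apply ρ then π: 1 → 7 → 5; 2 → 3 → 3; 3 → 6 → 8; 4 → 5 → 7; 5 → 1 → 1; 6 → 4 → 2; 7 → 8 → 6; 8 → 2 → 4.
So πρ in one-line form is 5 3 8 7 1 2 6 4.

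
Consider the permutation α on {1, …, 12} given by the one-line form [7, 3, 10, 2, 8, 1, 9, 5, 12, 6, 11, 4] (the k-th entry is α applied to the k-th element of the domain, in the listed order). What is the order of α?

Decomposing into disjoint cycles gives cycle lengths 9, 2, 1.
The order is lcm(9, 2) = 18.

18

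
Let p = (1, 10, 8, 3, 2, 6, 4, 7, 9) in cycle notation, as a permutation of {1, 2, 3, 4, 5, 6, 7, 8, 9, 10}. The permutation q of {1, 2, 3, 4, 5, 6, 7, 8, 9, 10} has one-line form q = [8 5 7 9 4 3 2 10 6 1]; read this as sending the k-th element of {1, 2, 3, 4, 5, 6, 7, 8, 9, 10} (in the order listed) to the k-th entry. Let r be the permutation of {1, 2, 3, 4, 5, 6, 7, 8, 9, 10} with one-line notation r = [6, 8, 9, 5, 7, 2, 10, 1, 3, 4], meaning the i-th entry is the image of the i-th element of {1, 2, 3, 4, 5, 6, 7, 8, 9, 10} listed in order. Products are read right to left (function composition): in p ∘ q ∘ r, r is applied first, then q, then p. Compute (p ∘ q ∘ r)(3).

4

Chase 3: r(3) = 9; q(9) = 6; p(6) = 4. Hence (p ∘ q ∘ r)(3) = 4.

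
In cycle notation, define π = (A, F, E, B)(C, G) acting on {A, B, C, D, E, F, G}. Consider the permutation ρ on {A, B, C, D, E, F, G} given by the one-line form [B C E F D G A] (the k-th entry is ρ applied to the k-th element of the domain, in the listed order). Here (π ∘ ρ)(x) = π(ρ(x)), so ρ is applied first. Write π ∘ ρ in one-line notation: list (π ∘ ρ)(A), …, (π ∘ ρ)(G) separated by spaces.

(π ∘ ρ)(x) = π(ρ(x)). Computing each image: π(ρ(A)) = π(B) = A, π(ρ(B)) = π(C) = G, π(ρ(C)) = π(E) = B, π(ρ(D)) = π(F) = E, π(ρ(E)) = π(D) = D, π(ρ(F)) = π(G) = C, π(ρ(G)) = π(A) = F.
Hence π ∘ ρ = [A G B E D C F].

A G B E D C F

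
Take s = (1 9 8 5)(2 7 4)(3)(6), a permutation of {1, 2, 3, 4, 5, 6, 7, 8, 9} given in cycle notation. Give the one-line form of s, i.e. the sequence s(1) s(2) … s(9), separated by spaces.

Reading each image from the cycles: 1↦9, 2↦7, 3↦3, 4↦2, 5↦1, 6↦6, 7↦4, 8↦5, 9↦8.
Listing these in domain order gives 9 7 3 2 1 6 4 5 8.

9 7 3 2 1 6 4 5 8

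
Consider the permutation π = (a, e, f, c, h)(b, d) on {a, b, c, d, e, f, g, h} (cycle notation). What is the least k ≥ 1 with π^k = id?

The disjoint cycles have lengths 5, 2, 1.
The order of π is the least common multiple of its cycle lengths: lcm(5, 2) = 10.

10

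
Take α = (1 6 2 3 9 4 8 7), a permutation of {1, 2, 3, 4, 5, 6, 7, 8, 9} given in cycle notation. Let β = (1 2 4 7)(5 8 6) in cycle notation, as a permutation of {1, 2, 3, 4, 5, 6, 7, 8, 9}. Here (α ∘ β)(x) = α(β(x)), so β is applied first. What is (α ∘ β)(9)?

4

(α ∘ β)(9) = α(β(9)). β(9) = 9, then α(9) = 4. So (α ∘ β)(9) = 4.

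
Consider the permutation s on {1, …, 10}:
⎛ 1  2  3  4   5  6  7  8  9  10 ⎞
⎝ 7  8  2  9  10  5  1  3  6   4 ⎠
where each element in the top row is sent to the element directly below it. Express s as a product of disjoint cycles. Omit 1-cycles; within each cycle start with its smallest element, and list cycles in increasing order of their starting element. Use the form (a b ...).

(1 7)(2 8 3)(4 9 6 5 10)

Start at 1 and follow images: 1 → 7 → 1, giving the cycle (1 7).
Continuing from each remaining unvisited element yields (1 7)(2 8 3)(4 9 6 5 10).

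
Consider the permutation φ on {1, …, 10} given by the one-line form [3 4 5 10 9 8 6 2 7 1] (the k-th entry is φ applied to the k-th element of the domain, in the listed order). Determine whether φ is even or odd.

In disjoint-cycle form the cycle lengths are 10.
A cycle is odd iff its length is even; φ has 1 even-length cycle, so sgn(φ) = (−1)^1 and φ is odd.

odd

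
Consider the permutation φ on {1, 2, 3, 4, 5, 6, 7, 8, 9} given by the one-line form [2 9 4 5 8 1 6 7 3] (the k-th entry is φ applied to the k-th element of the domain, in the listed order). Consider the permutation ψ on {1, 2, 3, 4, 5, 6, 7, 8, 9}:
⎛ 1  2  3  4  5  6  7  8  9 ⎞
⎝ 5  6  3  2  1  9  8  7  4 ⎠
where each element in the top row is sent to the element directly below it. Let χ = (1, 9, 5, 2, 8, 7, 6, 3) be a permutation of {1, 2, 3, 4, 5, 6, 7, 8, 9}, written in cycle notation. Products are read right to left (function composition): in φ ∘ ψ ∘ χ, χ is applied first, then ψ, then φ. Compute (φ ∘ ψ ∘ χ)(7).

3

Chase 7: χ(7) = 6; ψ(6) = 9; φ(9) = 3. Hence (φ ∘ ψ ∘ χ)(7) = 3.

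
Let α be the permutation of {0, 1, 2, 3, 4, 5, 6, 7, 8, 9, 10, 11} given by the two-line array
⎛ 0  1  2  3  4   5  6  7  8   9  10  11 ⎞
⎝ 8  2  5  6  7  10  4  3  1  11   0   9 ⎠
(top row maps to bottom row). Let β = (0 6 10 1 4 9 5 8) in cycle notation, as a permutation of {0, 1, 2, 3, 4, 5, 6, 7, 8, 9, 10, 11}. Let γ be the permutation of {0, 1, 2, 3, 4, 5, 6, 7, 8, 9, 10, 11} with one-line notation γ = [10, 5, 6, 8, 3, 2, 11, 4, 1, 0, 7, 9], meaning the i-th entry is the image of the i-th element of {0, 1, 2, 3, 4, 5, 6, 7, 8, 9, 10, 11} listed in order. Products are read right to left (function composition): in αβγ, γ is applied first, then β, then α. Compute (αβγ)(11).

Apply the permutations in order: γ(11) = 9, then β(9) = 5, then α(5) = 10. So (αβγ)(11) = 10.

10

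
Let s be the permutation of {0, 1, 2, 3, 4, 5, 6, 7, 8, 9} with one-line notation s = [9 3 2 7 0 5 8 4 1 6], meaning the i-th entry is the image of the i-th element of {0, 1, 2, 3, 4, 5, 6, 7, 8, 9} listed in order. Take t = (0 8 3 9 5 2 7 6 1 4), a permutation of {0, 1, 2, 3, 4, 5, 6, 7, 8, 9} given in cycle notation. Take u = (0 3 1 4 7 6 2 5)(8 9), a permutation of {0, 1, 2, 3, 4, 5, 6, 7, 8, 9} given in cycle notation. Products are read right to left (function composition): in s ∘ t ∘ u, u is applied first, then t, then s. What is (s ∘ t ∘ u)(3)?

0

(s ∘ t ∘ u)(3) = s(t(u(3))). u(3) = 1, then t(1) = 4, then s(4) = 0, so the result is 0.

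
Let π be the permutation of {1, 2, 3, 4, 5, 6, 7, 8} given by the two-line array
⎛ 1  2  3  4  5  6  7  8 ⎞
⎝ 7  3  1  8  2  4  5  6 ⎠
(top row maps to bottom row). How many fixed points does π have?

No element satisfies π(x) = x, so there are 0 fixed points.

0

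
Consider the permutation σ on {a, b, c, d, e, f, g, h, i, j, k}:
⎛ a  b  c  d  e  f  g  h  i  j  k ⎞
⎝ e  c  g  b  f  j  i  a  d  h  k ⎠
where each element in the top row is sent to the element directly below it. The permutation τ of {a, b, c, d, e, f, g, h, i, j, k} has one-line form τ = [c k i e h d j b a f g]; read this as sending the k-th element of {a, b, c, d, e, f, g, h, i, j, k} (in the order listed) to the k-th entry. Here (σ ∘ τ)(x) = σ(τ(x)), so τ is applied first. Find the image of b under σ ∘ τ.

First apply τ: τ(b) = k, then σ(k) = k. Thus (σ ∘ τ)(b) = k.

k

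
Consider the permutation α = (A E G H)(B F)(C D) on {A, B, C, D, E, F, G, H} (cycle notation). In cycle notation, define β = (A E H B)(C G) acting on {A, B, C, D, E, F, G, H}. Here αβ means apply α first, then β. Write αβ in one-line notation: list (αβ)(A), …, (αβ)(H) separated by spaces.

(αβ)(x) = β(α(x)). Computing each image: β(α(A)) = β(E) = H, β(α(B)) = β(F) = F, β(α(C)) = β(D) = D, β(α(D)) = β(C) = G, β(α(E)) = β(G) = C, β(α(F)) = β(B) = A, β(α(G)) = β(H) = B, β(α(H)) = β(A) = E.
Hence αβ = [H F D G C A B E].

H F D G C A B E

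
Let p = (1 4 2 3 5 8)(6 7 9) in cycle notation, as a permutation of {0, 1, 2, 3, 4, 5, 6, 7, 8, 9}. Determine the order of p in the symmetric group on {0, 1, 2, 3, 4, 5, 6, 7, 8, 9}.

6

The disjoint cycles have lengths 6, 3, 1.
The order of p is the least common multiple of its cycle lengths: lcm(6, 3) = 6.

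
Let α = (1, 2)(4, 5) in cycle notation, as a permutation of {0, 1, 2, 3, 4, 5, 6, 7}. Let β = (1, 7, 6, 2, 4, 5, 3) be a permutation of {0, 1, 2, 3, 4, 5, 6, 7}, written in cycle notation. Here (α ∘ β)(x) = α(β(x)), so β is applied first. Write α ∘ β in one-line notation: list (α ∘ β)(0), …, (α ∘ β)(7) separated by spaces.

0 7 5 2 4 3 1 6

Chase each element through β then α: 0 → 0 → 0; 1 → 7 → 7; 2 → 4 → 5; 3 → 1 → 2; 4 → 5 → 4; 5 → 3 → 3; 6 → 2 → 1; 7 → 6 → 6.
Collecting the images, α ∘ β = [0 7 5 2 4 3 1 6].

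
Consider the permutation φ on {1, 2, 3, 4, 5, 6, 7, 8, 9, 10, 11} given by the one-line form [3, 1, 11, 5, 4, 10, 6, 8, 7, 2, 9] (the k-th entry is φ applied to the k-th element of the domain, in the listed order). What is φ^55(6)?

7

Tracing 6 → 10 → … returns to 6 after 8 steps, so 6 lies in an 8-cycle (1 3 11 9 7 6 10 2).
Since the cycle has length 8, φ^55 acts on it the same as φ^7 (55 mod 8 = 7).
Advancing 7 steps from 6: 6 → 10 → 2 → 1 → 3 → 11 → 9 → 7.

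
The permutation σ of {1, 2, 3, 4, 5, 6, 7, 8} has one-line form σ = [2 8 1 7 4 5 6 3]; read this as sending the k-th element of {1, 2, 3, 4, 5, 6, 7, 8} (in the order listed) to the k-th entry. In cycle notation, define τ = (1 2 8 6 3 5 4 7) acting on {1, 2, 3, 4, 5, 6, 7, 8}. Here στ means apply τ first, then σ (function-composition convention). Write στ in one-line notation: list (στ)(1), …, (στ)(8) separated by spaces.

Chase each element through τ then σ: 1 → 2 → 8; 2 → 8 → 3; 3 → 5 → 4; 4 → 7 → 6; 5 → 4 → 7; 6 → 3 → 1; 7 → 1 → 2; 8 → 6 → 5.
Collecting the images, στ = [8 3 4 6 7 1 2 5].

8 3 4 6 7 1 2 5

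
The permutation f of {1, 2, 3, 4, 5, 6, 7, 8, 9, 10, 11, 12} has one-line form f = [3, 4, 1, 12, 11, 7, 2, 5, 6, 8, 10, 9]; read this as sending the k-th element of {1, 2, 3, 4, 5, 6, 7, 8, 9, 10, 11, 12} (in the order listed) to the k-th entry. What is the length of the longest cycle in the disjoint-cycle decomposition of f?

Decomposing into disjoint cycles gives (1 3)(2 4 12 9 6 7)(5 11 10 8); the longest has length 6.

6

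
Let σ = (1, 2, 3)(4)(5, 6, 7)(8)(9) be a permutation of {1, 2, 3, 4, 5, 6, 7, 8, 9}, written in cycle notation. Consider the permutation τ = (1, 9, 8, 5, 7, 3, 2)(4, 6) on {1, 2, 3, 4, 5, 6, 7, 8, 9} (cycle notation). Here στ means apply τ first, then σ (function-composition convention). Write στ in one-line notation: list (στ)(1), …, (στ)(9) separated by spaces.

Chase each element through τ then σ: 1 → 9 → 9; 2 → 1 → 2; 3 → 2 → 3; 4 → 6 → 7; 5 → 7 → 5; 6 → 4 → 4; 7 → 3 → 1; 8 → 5 → 6; 9 → 8 → 8.
So στ in one-line form is 9 2 3 7 5 4 1 6 8.

9 2 3 7 5 4 1 6 8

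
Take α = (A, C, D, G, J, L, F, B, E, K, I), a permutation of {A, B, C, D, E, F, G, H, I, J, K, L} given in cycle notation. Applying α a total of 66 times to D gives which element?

D lies in the 11-cycle (A, C, D, G, J, L, F, B, E, K, I).
On an 11-cycle, α^11 is the identity, so α^66 = α^0 there (66 ≡ 0 mod 11).
So α^66(D) = D.

D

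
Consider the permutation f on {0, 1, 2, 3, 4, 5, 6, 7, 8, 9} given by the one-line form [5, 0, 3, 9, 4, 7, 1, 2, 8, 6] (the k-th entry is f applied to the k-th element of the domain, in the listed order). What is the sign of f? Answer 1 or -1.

-1

In disjoint-cycle form the cycle lengths are 8, 1, 1.
A cycle of length ℓ contributes ℓ−1 transpositions, so f is a product of 7 transpositions — odd.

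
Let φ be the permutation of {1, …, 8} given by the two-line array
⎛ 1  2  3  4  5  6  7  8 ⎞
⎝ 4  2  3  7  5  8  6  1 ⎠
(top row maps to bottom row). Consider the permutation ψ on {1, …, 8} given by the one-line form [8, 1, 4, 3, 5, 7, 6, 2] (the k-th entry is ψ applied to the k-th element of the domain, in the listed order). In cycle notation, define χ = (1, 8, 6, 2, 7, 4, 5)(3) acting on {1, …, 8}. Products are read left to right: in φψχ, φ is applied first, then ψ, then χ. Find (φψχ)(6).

7

Chase 6: φ(6) = 8; ψ(8) = 2; χ(2) = 7. Hence (φψχ)(6) = 7.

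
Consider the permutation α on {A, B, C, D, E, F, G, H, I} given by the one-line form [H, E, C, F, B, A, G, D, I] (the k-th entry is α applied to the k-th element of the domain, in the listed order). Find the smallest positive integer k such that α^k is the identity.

4

Writing α as disjoint cycles, the cycle lengths are 4, 2, 1, 1, 1.
The order of α is the least common multiple of its cycle lengths: lcm(4, 2) = 4.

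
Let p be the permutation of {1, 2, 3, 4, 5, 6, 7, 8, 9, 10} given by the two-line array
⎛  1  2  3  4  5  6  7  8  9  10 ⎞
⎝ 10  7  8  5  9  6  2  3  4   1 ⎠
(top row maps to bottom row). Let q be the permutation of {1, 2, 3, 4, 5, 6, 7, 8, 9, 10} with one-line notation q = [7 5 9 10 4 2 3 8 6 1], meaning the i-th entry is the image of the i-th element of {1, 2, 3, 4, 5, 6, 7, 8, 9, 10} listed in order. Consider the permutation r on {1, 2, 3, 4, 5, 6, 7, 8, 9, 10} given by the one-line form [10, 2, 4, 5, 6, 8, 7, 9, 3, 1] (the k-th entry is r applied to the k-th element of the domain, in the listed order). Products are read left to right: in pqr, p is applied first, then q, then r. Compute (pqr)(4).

(pqr)(4) = r(q(p(4))). p(4) = 5, then q(5) = 4, then r(4) = 5, so the result is 5.

5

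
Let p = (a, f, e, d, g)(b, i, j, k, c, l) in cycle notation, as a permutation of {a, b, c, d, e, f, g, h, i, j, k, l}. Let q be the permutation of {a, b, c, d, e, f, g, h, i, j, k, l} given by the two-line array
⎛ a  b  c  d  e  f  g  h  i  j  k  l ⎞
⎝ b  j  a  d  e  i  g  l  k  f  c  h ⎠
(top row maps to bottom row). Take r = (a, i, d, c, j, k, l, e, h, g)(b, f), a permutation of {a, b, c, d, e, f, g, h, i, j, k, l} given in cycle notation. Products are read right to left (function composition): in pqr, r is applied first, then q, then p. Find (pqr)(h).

Chase h: r(h) = g; q(g) = g; p(g) = a. Hence (pqr)(h) = a.

a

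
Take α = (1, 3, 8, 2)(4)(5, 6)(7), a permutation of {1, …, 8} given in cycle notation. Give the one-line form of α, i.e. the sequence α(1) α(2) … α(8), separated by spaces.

3 1 8 4 6 5 7 2

Reading each image from the cycles: 1→3, 2→1, 3→8, 4→4, 5→6, 6→5, 7→7, 8→2.
Listing these in domain order gives 3 1 8 4 6 5 7 2.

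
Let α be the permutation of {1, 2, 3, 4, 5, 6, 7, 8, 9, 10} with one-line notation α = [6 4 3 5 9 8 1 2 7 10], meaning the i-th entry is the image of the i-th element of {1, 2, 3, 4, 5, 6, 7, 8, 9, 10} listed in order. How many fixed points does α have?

The fixed points (elements with α(x) = x) are {3, 10}, so there are 2.

2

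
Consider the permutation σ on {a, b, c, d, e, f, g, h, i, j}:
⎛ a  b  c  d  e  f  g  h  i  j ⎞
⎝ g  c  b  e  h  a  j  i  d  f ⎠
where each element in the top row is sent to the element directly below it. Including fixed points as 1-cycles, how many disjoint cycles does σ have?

The cycle decomposition is (a, g, j, f)(b, c)(d, e, h, i), which has 3 cycles (counting 1-cycles).

3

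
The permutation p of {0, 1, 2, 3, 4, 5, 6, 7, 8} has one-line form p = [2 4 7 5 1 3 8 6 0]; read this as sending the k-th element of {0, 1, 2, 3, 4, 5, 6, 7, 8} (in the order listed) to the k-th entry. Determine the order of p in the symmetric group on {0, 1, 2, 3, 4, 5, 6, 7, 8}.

10

Writing p as disjoint cycles, the cycle lengths are 5, 2, 2.
Since disjoint cycles commute, ord(p) = lcm(5, 2, 2) = 10.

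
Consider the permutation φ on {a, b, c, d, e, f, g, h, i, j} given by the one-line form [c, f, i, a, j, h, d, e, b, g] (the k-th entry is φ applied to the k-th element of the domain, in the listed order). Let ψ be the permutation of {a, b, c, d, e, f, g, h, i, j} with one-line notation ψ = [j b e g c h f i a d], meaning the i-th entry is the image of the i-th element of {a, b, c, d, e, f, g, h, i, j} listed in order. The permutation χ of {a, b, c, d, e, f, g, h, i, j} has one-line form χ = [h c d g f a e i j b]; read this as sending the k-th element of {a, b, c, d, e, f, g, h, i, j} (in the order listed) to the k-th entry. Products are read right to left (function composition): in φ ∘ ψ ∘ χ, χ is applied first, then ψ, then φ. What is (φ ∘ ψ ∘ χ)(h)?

c

Apply the permutations in order: χ(h) = i, then ψ(i) = a, then φ(a) = c. So (φ ∘ ψ ∘ χ)(h) = c.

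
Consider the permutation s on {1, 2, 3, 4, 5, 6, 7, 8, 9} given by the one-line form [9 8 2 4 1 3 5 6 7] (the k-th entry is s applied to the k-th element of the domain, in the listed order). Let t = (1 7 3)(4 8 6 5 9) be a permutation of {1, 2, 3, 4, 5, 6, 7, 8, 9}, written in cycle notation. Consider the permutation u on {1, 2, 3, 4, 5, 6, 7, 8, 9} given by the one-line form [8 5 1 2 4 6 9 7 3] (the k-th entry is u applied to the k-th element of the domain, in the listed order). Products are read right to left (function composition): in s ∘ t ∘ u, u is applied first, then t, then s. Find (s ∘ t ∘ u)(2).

Chase 2: u(2) = 5; t(5) = 9; s(9) = 7. Hence (s ∘ t ∘ u)(2) = 7.

7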